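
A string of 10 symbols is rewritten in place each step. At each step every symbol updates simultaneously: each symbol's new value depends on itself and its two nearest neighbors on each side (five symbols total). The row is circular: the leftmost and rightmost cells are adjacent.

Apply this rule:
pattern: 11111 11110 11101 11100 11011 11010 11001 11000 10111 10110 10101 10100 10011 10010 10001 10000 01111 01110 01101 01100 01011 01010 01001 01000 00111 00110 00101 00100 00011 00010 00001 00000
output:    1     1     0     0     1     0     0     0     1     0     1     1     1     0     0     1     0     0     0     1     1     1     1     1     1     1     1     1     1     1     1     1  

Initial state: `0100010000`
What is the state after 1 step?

1110111111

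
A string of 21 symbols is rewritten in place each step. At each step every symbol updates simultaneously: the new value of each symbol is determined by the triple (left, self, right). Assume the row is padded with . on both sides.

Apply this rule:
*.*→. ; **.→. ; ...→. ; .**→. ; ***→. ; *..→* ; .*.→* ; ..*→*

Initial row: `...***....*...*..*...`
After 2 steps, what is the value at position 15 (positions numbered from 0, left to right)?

.

step 1: ..*...*..***.******..
step 2: .***.****..........*.
position 15 holds .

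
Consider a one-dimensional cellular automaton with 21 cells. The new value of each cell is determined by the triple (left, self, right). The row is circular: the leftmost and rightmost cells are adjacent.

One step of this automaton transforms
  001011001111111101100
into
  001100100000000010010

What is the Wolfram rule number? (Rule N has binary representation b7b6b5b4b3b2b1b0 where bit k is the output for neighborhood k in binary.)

position 9: 111 → 0  (bit 7 = 0)
position 5: 110 → 0  (bit 6 = 0)
position 3: 101 → 1  (bit 5 = 1)
position 6: 100 → 1  (bit 4 = 1)
position 4: 011 → 0  (bit 3 = 0)
position 2: 010 → 1  (bit 2 = 1)
position 1: 001 → 0  (bit 1 = 0)
position 0: 000 → 0  (bit 0 = 0)
bits b7..b0 = 00110100 = 52

52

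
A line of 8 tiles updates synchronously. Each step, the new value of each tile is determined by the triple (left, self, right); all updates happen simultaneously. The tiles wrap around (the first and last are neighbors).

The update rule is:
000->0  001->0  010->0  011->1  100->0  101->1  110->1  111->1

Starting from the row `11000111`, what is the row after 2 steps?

step 1: 11000111  (fixed point — unchanged through step 2)

11000111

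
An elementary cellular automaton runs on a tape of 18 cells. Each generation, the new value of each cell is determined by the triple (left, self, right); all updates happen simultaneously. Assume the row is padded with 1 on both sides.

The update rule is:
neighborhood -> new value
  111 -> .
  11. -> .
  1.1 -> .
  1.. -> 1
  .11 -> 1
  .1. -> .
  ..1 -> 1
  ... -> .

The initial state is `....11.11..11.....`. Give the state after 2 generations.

1..11..1.111.1...1
.111.11..1....1.11

.111.11..1....1.11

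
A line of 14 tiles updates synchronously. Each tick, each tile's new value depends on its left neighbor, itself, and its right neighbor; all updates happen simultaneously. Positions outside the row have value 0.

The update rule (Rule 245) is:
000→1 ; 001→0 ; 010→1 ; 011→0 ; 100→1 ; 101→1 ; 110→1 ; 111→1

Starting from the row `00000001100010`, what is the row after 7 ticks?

11111100111011
01111110011101
00111111001111
10011111100111
11001111110011
01100111111001
00110011111101

00110011111101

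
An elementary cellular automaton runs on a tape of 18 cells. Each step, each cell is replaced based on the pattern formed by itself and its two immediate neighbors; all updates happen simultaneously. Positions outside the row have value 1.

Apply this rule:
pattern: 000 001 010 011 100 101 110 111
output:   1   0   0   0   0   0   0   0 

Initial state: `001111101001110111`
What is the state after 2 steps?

000000000000000000
011111111111111110

011111111111111110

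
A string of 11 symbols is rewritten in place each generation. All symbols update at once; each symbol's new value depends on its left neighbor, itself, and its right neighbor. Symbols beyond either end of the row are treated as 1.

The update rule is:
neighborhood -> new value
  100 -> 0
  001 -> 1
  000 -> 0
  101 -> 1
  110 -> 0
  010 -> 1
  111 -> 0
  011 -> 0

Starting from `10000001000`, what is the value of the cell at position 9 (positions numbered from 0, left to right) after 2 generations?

generation 1: 00000011001
generation 2: 00000100010
position 9 holds 1

1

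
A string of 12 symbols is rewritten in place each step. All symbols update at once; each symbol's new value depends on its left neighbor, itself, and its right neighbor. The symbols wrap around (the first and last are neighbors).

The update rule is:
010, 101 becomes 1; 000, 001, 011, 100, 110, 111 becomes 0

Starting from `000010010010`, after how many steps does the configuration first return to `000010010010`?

1

step 1: 000010010010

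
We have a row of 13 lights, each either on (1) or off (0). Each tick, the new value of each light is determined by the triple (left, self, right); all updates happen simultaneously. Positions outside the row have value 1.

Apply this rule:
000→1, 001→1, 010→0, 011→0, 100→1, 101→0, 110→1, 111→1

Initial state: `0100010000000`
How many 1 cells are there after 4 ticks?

10

tick 1: 0011101111111
tick 2: 1101100111111
tick 3: 1100111011111
tick 4: 1111011001111
count of 1: 10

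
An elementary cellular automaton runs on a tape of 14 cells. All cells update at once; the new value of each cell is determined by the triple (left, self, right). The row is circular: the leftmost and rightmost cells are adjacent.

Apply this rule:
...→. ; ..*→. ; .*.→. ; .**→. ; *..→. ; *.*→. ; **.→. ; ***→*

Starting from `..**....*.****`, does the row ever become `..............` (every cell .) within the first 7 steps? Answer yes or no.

...........**.
..............
all cells are . at step 2

yes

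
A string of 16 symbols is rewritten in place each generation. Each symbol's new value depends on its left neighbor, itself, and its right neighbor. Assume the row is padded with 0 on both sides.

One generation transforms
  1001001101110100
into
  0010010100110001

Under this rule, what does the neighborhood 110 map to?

At position 7 the neighborhood is 110; the next row has 1 there.

1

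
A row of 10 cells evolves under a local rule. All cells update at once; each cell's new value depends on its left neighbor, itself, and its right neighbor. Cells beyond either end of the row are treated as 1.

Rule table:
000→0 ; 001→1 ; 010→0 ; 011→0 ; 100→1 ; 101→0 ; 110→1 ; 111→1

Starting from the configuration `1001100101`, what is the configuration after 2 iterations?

1110011101

1110111000
1110011101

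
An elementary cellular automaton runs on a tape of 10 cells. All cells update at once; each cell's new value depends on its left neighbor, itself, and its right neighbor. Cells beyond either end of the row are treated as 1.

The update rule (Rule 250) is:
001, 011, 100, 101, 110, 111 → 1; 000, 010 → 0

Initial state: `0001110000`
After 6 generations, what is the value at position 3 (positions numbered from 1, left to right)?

1011111001
1111111111
1111111111  (fixed point — unchanged through generation 6)
position 3 holds 1

1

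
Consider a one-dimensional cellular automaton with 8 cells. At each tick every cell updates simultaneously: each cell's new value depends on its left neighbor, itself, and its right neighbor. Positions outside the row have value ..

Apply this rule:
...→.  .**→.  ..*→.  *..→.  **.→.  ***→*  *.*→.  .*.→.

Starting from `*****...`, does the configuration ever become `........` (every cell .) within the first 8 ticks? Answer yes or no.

yes

.***....
..*.....
........
all cells are . at tick 3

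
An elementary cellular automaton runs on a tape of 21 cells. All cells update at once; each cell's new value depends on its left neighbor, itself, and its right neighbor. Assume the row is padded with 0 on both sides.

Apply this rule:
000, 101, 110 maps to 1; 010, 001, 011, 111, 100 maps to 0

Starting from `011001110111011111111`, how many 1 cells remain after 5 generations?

001000011001100000001
100011001000101111100
001001000010010000101
100000011000000110010
001111001011110010000
count of 1: 10

10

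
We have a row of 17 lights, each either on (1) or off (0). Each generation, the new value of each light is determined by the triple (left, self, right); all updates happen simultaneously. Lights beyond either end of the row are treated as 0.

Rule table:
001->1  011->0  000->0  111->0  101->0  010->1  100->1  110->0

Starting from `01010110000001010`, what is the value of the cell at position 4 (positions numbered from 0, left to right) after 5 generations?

generation 1: 11010001000011011
generation 2: 00011011100100000
generation 3: 00100000011110000
generation 4: 01110000100001000
generation 5: 10001001110011100
position 4 holds 1

1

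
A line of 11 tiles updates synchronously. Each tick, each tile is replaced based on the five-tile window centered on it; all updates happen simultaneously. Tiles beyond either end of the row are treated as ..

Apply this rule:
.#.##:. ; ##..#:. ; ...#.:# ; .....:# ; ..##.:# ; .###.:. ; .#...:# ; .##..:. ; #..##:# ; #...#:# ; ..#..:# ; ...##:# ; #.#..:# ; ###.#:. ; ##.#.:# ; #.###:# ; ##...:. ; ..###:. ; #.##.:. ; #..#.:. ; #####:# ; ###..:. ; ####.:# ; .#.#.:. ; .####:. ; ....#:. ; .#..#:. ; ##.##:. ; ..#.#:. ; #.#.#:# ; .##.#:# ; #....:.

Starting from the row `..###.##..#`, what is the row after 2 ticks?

###.####.##

tick 1: .#........#
tick 2: ###.####.##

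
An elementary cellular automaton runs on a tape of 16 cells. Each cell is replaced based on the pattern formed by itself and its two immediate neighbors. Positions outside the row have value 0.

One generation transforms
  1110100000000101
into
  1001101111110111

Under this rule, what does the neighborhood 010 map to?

1

At position 4 the neighborhood is 010; the next row has 1 there.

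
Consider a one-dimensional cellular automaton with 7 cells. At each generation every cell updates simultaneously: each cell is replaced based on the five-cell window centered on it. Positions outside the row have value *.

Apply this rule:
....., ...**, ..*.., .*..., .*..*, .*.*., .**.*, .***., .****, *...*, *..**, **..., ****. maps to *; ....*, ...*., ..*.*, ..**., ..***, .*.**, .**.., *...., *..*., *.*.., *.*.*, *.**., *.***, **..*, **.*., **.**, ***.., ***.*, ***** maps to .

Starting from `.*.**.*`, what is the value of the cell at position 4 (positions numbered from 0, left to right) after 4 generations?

.

....*..
*...***
.***.*.
..*....
position 4 holds .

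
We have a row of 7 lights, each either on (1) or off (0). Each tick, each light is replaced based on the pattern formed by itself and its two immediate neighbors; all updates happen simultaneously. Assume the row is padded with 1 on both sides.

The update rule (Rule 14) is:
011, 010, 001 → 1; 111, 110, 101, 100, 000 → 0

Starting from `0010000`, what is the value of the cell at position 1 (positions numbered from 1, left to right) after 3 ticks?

0110001
0100011
0100110
position 1 holds 0

0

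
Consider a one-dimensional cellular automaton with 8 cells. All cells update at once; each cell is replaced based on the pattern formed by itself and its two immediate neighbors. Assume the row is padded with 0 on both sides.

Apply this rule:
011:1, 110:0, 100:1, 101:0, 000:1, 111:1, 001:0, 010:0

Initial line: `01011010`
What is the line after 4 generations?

00010001
11001100
10101011
00000010

00000010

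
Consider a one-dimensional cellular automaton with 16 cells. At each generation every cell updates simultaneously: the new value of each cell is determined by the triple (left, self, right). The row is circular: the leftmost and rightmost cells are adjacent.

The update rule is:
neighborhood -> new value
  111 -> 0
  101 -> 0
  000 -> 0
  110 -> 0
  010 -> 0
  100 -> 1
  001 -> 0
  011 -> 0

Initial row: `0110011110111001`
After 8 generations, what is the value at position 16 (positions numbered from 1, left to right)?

generation 1: 0001000000000100
generation 2: 0000100000000010
generation 3: 0000010000000001
generation 4: 1000001000000000
generation 5: 0100000100000000
generation 6: 0010000010000000
generation 7: 0001000001000000
generation 8: 0000100000100000
position 16 holds 0

0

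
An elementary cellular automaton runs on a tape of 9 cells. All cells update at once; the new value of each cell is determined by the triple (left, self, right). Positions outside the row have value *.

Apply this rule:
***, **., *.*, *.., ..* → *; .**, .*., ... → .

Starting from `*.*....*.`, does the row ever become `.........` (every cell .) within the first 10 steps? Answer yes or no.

no

**.*..*.*
***.**.*.
****.**.*
*****.**.
******.**
*******.*
********.
*********
*********  (fixed point — unchanged through step 10)
step 10 is *********, still not uniform .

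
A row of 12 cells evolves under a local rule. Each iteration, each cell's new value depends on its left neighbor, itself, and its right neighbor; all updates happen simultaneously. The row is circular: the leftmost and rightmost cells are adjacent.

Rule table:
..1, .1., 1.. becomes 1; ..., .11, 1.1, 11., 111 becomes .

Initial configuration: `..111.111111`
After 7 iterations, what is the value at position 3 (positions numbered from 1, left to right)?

11..........
..1........1
1111......11
....1....1..
...111..111.
..1...11...1
1111.1..1.11
position 3 holds 1

1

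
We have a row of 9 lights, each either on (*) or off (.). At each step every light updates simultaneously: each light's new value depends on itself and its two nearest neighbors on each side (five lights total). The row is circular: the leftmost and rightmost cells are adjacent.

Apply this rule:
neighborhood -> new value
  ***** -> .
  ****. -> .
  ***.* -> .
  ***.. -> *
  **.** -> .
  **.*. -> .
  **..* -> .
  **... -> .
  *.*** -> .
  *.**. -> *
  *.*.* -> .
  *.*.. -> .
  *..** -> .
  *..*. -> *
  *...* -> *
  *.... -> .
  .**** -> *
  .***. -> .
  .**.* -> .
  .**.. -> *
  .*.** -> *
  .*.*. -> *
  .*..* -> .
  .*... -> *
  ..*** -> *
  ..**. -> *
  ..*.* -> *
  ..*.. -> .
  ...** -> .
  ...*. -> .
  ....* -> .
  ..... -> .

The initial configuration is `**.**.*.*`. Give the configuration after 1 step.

...*...*.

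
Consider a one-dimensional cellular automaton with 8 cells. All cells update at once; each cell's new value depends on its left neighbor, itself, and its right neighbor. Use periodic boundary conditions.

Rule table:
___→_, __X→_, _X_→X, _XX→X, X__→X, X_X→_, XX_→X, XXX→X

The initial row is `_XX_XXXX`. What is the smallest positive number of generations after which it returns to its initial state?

_XX_XXXX

1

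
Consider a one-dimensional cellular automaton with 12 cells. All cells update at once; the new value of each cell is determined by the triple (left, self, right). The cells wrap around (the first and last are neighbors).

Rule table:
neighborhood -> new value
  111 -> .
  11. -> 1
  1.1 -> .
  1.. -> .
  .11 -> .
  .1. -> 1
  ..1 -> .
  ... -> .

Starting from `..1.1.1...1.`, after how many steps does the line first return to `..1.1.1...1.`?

..1.1.1...1.

1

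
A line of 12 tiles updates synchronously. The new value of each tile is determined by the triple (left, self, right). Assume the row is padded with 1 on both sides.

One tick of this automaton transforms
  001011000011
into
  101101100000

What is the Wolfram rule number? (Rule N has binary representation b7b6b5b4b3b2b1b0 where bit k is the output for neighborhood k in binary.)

position 11: 111 → 0  (bit 7 = 0)
position 5: 110 → 1  (bit 6 = 1)
position 3: 101 → 1  (bit 5 = 1)
position 0: 100 → 1  (bit 4 = 1)
position 4: 011 → 0  (bit 3 = 0)
position 2: 010 → 1  (bit 2 = 1)
position 1: 001 → 0  (bit 1 = 0)
position 7: 000 → 0  (bit 0 = 0)
bits b7..b0 = 01110100 = 116

116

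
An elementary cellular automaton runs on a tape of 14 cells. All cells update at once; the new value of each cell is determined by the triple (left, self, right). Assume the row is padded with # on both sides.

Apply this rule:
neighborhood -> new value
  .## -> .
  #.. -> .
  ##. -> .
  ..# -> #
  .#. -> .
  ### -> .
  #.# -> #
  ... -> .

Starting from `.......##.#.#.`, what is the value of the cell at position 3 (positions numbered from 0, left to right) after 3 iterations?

.

......#..#.#.#
.....#..#.#.#.
....#..#.#.#.#
position 3 holds .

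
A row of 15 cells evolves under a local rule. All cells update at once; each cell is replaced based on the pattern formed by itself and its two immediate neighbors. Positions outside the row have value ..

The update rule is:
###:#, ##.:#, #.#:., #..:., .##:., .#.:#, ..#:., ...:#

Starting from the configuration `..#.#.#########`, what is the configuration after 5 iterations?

#.#.#..########
#.#.#...#######
#.#.#.#..######
#.#.#.#...#####
#.#.#.#.#..####

#.#.#.#.#..####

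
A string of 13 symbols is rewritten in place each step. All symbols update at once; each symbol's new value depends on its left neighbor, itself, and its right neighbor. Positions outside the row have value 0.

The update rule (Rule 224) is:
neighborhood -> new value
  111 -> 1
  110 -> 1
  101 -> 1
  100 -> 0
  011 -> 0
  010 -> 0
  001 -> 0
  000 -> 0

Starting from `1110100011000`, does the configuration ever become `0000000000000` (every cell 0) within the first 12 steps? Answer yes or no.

yes

0111000001000
0011000000000
0001000000000
0000000000000
all cells are 0 at step 4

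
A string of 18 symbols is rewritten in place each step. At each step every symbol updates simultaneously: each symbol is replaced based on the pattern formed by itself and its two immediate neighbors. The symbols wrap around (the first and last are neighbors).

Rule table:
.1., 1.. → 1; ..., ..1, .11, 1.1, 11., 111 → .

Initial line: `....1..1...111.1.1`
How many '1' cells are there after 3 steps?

6

1...11.11......1.1
.1.......1.....1..
.11......11....11.
count of 1: 6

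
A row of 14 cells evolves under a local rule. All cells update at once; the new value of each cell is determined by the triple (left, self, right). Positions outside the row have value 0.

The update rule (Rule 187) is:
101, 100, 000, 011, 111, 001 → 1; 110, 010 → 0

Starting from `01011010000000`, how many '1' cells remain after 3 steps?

10110101111111
01101011111110
11010111111101
count of 1: 11

11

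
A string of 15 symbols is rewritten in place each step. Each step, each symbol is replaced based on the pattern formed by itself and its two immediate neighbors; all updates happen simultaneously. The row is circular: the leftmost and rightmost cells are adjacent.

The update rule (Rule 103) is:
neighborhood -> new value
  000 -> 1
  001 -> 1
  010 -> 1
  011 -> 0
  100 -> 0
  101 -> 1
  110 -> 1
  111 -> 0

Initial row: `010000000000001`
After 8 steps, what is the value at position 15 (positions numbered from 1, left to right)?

0

step 1: 110111111111111
step 2: 011000000000000
step 3: 101011111111111
step 4: 111100000000000
step 5: 000101111111111
step 6: 011110000000001
step 7: 100010111111111
step 8: 101111000000000
position 15 holds 0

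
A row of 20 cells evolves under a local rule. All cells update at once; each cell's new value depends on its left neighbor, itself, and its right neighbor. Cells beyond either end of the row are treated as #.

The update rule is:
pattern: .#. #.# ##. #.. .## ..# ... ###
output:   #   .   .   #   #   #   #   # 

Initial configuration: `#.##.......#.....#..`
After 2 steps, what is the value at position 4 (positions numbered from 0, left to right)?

..#.################
###.################
position 4 holds #

#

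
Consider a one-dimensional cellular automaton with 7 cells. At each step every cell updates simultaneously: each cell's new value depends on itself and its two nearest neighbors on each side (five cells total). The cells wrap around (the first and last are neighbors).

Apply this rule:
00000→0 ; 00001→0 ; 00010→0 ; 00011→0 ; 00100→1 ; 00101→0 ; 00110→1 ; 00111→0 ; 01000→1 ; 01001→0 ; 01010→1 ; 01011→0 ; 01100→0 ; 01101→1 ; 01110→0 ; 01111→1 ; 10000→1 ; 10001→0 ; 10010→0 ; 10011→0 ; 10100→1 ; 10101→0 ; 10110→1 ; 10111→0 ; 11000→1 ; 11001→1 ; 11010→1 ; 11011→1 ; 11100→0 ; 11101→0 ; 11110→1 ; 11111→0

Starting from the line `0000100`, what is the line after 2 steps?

0000111
1100000

1100000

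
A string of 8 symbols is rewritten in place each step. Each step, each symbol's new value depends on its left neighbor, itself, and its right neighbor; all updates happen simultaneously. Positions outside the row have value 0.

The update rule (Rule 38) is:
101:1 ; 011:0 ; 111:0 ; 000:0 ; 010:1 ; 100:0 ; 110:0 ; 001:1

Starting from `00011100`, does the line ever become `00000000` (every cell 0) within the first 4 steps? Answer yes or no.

00100000
01100000
10000000
10000000
step 4 is 10000000, still not uniform 0

no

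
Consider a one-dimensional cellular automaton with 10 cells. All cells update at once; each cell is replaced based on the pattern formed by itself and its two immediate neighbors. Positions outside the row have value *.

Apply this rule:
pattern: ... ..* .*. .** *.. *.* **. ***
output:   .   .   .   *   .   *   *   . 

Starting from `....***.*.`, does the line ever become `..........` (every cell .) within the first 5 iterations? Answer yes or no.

....*.**.*
.....*****
.....*....
..........
all cells are . at iteration 4

yes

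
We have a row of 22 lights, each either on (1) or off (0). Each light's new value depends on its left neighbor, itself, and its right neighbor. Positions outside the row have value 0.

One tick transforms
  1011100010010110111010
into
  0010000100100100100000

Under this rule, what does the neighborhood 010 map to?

At position 0 the neighborhood is 010; the next row has 0 there.

0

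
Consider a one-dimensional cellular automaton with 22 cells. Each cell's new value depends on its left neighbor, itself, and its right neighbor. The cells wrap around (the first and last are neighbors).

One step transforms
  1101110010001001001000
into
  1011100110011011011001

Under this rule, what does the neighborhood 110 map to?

0

At position 1 the neighborhood is 110; the next row has 0 there.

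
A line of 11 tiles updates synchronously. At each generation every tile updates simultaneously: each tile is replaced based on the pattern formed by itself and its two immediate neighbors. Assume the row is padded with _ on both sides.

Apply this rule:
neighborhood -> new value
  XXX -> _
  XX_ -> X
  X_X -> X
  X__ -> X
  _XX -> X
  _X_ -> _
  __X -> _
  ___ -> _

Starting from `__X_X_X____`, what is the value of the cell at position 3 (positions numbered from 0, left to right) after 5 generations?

___X_X_X___
____X_X_X__
_____X_X_X_
______X_X_X
_______X_X_
position 3 holds _

_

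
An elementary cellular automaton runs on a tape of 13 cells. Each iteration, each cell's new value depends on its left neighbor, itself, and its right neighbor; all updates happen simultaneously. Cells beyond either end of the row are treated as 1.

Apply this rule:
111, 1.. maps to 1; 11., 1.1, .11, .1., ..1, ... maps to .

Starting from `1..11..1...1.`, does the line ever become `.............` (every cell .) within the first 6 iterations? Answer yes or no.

iteration 1: .1...1..1....
iteration 2: ..1...1..1...
iteration 3: 1..1...1..1..
iteration 4: .1..1...1..1.
iteration 5: ..1..1...1...
iteration 6: 1..1..1...1..
iteration 6 is 1..1..1...1.., still not uniform .

no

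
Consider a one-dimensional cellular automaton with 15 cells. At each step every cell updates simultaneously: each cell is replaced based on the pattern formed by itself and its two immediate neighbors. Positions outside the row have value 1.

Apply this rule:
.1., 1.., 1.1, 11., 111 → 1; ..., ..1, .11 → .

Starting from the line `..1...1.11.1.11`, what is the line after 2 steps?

11.11..11.1111.

1.11..11.1111.1
11.11..11.1111.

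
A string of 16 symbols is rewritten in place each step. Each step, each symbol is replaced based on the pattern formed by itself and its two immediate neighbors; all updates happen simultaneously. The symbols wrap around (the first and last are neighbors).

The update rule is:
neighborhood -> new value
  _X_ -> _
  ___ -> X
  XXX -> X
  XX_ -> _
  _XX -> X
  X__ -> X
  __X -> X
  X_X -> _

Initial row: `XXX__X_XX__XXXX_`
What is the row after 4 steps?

_X_XX__XXXX_XXX_

XX_XX__X_XXXXX__
X__X_XX__XXXX_XX
_XX__X_XXXXX__XX
_X_XX__XXXX_XXX_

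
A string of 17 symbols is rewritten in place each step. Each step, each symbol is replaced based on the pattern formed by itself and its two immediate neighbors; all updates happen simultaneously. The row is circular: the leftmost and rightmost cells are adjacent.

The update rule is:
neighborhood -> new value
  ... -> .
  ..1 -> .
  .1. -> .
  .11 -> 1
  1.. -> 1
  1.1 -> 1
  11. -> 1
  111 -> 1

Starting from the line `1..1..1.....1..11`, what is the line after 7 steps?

11..1..1.....1.11
111..1..1.....111
1111..1..1....111
11111..1..1...111
111111..1..1..111
1111111..1..1.111
11111111..1..1111

11111111..1..1111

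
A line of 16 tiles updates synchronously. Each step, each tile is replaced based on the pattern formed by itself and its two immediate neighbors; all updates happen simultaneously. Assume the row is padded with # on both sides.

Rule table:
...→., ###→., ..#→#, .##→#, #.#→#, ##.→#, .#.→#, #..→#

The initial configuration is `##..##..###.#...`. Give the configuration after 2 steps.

step 1: .########.####.#
step 2: ##......###..###

##......###..###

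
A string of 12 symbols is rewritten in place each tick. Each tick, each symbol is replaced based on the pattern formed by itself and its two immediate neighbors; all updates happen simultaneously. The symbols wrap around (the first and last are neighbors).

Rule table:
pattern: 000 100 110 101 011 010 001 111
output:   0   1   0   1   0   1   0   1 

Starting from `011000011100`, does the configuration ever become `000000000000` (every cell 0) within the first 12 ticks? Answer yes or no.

tick 1: 000100001010
tick 2: 000110001111
tick 3: 100001000110
tick 4: 110001100001
tick 5: 101000010000
tick 6: 111100011000
tick 7: 011010000100
tick 8: 000111000110
tick 9: 000010100001
tick 10: 100011110001
tick 11: 010001101000
tick 12: 011000011100
tick 12 is 011000011100, still not uniform 0

no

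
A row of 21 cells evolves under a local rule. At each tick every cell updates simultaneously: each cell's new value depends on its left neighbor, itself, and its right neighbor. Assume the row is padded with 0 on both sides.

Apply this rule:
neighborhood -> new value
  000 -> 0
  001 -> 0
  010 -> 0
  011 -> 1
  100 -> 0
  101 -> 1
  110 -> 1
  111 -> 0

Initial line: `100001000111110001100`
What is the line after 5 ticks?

000000000000000001100

000000000100010001100
000000000000000001100
000000000000000001100  (fixed point — unchanged through tick 5)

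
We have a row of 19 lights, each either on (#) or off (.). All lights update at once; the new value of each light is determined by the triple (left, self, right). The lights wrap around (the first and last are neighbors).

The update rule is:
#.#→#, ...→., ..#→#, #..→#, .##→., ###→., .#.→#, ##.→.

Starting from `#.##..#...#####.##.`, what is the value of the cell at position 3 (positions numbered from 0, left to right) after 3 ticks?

.

tick 1: ##..####.#.....#..#
tick 2: ..##....###...####.
tick 3: .#..#..#...#.#....#
position 3 holds .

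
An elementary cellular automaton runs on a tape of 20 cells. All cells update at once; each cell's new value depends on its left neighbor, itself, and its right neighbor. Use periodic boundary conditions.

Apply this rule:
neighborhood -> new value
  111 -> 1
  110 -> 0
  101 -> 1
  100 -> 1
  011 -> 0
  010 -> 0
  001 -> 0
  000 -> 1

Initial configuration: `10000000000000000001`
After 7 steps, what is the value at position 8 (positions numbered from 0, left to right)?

01111111111111111100
00111111111111111011
10011111111111110100
01001111111111101010
00100111111111010101
10010011111110101010
01001001111101010101
position 8 holds 1

1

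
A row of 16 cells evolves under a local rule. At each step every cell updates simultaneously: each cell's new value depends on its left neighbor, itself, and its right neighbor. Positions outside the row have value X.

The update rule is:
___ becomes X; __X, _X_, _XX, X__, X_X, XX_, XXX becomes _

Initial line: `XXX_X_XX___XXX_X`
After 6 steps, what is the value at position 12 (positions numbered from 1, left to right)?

X

_________X______
_XXXXXXX___XXXX_
_________X______  (repeats step 1; period 2)
step 6: _XXXXXXX___XXXX_
position 12 holds X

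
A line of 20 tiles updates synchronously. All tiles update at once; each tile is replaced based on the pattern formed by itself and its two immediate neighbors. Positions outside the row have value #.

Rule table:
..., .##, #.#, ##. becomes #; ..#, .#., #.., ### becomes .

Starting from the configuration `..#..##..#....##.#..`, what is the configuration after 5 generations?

generation 1: .....##....##.###...
generation 2: .###.##.##.####.#.#.
generation 3: ##.#########..##.#.#
generation 4: .###.......#..###.##
generation 5: ##.#.#####....#.###.

##.#.#####....#.###.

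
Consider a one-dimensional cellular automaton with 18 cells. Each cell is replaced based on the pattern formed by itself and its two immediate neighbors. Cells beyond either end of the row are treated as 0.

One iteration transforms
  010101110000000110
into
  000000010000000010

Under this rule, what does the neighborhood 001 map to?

0

At position 0 the neighborhood is 001; the next row has 0 there.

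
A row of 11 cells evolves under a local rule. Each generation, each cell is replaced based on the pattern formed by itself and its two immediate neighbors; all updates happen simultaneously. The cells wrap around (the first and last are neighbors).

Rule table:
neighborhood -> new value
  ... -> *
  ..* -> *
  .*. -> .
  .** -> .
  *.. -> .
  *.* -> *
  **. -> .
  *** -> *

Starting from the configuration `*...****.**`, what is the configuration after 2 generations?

.*..*..*.*.

generation 1: ..**.**.*.*
generation 2: .*..*..*.*.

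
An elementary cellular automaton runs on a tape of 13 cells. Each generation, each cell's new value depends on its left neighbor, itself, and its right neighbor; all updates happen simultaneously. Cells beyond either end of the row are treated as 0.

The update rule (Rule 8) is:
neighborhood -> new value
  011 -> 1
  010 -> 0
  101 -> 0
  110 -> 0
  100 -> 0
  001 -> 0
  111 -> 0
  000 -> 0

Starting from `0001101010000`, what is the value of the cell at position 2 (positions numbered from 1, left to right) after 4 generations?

0001000000000
0000000000000
0000000000000  (fixed point — unchanged through generation 4)
position 2 holds 0

0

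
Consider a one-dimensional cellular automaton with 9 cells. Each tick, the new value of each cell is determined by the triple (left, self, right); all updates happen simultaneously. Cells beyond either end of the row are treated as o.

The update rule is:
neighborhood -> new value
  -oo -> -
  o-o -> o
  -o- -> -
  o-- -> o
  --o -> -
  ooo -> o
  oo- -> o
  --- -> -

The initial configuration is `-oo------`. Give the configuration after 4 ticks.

o-oo-----
oo-oo----
ooo-oo---
oooo-oo--

oooo-oo--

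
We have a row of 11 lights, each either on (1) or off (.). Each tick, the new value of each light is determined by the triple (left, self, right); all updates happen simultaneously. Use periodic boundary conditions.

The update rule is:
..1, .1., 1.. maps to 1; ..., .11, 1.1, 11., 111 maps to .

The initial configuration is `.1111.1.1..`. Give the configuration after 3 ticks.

1.....1.11.
11...11....
..1.1..1..1

..1.1..1..1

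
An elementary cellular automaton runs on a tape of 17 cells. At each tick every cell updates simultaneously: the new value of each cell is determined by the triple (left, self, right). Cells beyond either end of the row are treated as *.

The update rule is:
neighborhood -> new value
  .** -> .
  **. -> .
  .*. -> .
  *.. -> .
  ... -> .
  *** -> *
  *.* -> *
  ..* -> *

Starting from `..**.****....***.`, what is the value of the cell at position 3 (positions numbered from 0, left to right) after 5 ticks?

tick 1: .*..*.**....*.*.*
tick 2: *..*.*.....*.*.*.
tick 3: ..*.*.....*.*.*.*
tick 4: .*.*.....*.*.*.*.
tick 5: *.*.....*.*.*.*.*
position 3 holds .

.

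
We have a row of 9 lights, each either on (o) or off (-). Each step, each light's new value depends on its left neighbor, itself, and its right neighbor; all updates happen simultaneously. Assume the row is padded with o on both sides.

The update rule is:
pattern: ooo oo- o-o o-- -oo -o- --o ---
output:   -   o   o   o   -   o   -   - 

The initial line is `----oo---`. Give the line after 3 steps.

o----oo--
oo----oo-
-oo----oo

-oo----oo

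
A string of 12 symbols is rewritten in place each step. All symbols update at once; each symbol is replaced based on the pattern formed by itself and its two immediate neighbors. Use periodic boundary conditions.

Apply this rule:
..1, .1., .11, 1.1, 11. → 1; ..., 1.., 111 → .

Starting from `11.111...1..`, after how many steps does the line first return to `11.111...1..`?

18

step 1: 1111.1..11.1
step 2: ...111.11111
step 3: ..11.111...1
step 4: .11111.1..11
step 5: 11...111.111
step 6: .1..11.111..
step 7: 11.11111.1..
step 8: 1111...111.1
step 9: ...1..11.111
step 10: ..11.11111.1
step 11: .11111...111
step 12: 11...1..11.1
step 13: .1..11.11111
step 14: 11.11111...1
step 15: .111...1..11
step 16: 11.1..11.111
step 17: .111.11111..
step 18: 11.111...1..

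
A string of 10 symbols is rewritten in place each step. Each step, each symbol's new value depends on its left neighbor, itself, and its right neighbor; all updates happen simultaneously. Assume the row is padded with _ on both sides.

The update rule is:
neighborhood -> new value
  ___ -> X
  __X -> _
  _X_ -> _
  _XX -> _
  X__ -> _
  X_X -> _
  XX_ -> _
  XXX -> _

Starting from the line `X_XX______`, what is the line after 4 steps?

XXXX______

_____XXXXX
XXXX______
_____XXXXX  (repeats step 1; period 2)
step 4: XXXX______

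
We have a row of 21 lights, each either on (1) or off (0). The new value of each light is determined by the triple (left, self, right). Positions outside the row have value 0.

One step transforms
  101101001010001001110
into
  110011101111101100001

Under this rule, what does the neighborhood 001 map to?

0

At position 7 the neighborhood is 001; the next row has 0 there.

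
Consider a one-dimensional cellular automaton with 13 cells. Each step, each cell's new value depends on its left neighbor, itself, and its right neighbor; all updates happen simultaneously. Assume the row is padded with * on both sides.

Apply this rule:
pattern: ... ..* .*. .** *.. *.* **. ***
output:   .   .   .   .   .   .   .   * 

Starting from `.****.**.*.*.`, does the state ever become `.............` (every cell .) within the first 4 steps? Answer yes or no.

yes

..**.........
.............
all cells are . at step 2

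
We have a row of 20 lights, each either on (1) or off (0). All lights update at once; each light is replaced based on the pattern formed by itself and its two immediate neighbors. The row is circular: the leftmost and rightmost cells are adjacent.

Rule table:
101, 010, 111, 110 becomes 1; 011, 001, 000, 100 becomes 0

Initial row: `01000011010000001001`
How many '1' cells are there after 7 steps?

3

step 1: 11000001110000001001
step 2: 11000000110000001000
step 3: 01000000010000001000
step 4: 01000000010000001000  (fixed point — unchanged through step 7)
count of 1: 3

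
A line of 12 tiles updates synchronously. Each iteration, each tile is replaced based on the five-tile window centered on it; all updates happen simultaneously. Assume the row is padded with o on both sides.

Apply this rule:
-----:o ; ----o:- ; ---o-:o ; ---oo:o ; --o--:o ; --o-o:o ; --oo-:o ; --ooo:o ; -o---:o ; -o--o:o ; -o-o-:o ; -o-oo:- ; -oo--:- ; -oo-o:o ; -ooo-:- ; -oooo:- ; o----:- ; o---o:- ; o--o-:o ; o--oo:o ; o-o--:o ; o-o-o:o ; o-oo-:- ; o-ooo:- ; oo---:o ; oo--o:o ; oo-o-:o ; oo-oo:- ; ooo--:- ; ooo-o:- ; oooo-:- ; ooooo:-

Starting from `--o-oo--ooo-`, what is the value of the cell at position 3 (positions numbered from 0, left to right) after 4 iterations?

iteration 1: ooo---ooo---
iteration 2: ---o-oo--o-o
iteration 3: o-oo---ooo--
iteration 4: ----o-oo--oo
position 3 holds -

-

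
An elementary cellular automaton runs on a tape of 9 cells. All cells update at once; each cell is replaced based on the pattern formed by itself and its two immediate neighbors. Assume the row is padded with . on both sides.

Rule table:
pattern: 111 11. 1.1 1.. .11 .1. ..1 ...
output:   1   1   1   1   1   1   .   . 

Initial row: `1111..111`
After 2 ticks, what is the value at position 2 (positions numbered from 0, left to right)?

11111.111
111111111
position 2 holds 1

1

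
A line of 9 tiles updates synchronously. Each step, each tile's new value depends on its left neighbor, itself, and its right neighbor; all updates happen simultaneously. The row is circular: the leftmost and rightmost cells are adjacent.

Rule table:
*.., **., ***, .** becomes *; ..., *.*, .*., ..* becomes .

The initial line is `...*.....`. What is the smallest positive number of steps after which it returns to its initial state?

9

step 1: ....*....
step 2: .....*...
step 3: ......*..
step 4: .......*.
step 5: ........*
step 6: *........
step 7: .*.......
step 8: ..*......
step 9: ...*.....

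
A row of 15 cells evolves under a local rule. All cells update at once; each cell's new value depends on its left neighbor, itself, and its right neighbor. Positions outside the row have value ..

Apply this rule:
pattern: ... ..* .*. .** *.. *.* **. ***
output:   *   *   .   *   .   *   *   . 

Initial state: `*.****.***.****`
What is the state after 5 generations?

***.****...*.*.

.**..***.***..*
***.**.***.*.*.
*.******.**.*..
.**....*****..*
***.****...*.*.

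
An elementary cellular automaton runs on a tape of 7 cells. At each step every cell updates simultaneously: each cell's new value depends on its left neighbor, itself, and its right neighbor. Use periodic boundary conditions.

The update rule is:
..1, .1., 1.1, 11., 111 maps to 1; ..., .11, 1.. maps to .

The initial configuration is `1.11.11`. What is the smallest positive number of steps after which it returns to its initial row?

7

step 1: 11.11.1
step 2: 111.11.
step 3: .111.11
step 4: 1.111.1
step 5: 11.111.
step 6: .11.111
step 7: 1.11.11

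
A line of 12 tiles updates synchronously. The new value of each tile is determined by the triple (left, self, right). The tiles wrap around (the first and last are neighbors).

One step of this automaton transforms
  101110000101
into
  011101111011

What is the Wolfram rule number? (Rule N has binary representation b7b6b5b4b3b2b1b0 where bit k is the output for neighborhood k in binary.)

187

position 3: 111 → 1  (bit 7 = 1)
position 0: 110 → 0  (bit 6 = 0)
position 1: 101 → 1  (bit 5 = 1)
position 5: 100 → 1  (bit 4 = 1)
position 2: 011 → 1  (bit 3 = 1)
position 9: 010 → 0  (bit 2 = 0)
position 8: 001 → 1  (bit 1 = 1)
position 6: 000 → 1  (bit 0 = 1)
bits b7..b0 = 10111011 = 187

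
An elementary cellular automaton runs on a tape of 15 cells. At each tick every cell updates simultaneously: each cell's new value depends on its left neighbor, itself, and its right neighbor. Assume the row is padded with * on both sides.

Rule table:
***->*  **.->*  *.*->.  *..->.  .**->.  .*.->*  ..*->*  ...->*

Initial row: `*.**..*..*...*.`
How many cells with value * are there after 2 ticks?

tick 1: *..*.**.**.***.
tick 2: *.**..*..*..**.
count of *: 7

7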